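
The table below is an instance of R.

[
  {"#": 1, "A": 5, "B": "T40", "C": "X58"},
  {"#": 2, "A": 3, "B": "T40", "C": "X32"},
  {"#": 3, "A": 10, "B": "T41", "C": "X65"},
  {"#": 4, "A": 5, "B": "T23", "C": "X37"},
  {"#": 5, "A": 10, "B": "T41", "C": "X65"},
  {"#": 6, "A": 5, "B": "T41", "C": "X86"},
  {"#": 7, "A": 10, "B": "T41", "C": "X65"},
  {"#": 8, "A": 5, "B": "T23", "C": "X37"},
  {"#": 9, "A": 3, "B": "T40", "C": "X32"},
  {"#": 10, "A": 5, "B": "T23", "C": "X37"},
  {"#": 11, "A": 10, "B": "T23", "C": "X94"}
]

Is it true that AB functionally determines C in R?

(A=5, B=T40): row 1 → C = X58 ✓
(A=3, B=T40): rows 2, 9 → C = X32, X32 ✓
(A=10, B=T41): rows 3, 5, 7 → C = X65, X65, X65 ✓
(A=5, B=T23): rows 4, 8, 10 → C = X37, X37, X37 ✓
(A=5, B=T41): row 6 → C = X86 ✓
(A=10, B=T23): row 11 → C = X94 ✓
Every AB value is associated with a single C value, so AB -> C holds.

Yes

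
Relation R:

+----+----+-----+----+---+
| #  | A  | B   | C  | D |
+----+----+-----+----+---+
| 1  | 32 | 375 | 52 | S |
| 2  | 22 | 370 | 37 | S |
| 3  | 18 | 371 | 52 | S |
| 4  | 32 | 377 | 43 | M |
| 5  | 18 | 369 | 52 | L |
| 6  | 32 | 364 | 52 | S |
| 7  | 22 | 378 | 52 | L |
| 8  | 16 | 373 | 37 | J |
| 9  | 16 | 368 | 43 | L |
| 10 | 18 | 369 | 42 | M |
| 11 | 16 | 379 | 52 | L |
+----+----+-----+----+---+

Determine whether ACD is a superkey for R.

No

Rows 1 and 6 have the same ACD value (A=32, C=52, D=S) but are distinct tuples, so ACD does not determine every attribute — not a superkey.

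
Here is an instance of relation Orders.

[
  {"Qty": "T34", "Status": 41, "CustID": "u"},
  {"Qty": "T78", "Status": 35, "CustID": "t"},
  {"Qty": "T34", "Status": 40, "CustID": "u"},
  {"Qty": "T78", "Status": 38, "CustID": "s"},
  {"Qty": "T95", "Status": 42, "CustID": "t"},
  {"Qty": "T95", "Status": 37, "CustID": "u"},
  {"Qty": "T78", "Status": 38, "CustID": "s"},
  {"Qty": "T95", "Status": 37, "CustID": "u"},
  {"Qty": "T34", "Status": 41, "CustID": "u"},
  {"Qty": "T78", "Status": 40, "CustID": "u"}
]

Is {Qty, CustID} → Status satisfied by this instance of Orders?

No

(Qty=T34, CustID=u): 3 rows → Status takes values {41, 40} — violation
(Qty=T78, CustID=t): 1 row → Status = 35 ✓
(Qty=T78, CustID=s): 2 rows → Status = 38, 38 ✓
(Qty=T95, CustID=t): 1 row → Status = 42 ✓
(Qty=T95, CustID=u): 2 rows → Status = 37, 37 ✓
(Qty=T78, CustID=u): 1 row → Status = 40 ✓
Two rows agree on {Qty, CustID} but differ on Status, so {Qty, CustID} → Status does not hold.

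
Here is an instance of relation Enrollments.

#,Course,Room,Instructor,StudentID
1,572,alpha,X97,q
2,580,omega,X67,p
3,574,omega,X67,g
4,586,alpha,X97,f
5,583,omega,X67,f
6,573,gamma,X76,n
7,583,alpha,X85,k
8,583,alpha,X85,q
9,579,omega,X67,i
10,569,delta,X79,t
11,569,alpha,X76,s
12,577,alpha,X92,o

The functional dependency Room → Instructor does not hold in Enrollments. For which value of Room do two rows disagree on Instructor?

Room=alpha: rows 1, 4, 7, 8, 11, 12 → Instructor takes values {X97, X85, X76, X92} — violation
Room=omega: rows 2, 3, 5, 9 → Instructor = X67, X67, X67, X67 ✓
Room=gamma: row 6 → Instructor = X76 ✓
Room=delta: row 10 → Instructor = X79 ✓
The only Room value with inconsistent Instructor is Room=alpha.

alpha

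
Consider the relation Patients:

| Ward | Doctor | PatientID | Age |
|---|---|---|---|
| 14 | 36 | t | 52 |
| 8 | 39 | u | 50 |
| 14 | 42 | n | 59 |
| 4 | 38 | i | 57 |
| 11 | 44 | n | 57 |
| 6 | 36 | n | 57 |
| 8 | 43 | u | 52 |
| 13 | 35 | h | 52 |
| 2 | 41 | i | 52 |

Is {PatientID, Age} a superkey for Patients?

Two distinct rows share (PatientID=n, Age=57), so {PatientID, Age} does not determine every attribute — not a superkey.

No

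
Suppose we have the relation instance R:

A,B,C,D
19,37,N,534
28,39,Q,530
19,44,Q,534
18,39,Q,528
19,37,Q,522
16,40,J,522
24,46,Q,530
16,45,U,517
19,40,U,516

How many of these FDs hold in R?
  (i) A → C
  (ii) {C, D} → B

(i) A → C: A=19: 4 rows → C takes values {N, Q, U} — violation; A=16: 2 rows → C takes values {J, U} — violation — fails.
(ii) {C, D} → B: (C=Q, D=530): 2 rows → B takes values {39, 46} — violation — fails.
None of the 2 dependencies hold.

0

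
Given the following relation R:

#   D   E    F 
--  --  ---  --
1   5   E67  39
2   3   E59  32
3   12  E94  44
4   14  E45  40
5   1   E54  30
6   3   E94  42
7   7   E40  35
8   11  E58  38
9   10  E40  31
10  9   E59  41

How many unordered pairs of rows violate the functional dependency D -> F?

D=3: violating pairs (2,6) — 1 pair.

1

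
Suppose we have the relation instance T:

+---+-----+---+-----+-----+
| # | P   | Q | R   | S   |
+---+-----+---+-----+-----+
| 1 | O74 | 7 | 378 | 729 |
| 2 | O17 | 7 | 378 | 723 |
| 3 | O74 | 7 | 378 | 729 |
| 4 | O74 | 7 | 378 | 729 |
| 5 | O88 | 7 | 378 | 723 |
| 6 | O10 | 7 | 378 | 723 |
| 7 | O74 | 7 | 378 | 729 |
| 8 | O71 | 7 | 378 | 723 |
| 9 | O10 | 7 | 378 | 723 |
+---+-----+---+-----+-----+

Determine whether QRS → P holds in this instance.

(Q=7, R=378, S=729): rows 1, 3, 4, 7 → P = O74, O74, O74, O74 ✓
(Q=7, R=378, S=723): rows 2, 5, 6, 8, 9 → P takes values {O17, O88, O10, O71} — violation
Two rows agree on QRS but differ on P, so QRS → P does not hold.

No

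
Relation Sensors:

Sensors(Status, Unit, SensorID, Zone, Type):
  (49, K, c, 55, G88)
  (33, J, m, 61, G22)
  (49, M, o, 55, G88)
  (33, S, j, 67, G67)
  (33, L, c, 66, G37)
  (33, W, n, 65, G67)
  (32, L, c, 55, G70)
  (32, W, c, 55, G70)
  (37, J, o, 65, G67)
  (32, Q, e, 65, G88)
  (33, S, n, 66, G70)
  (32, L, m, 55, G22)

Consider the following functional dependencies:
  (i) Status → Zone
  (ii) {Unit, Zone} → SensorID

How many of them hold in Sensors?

0

(i) Status → Zone: Status=33: 5 rows → Zone takes values {61, 67, 66, 65} — violation; Status=32: 4 rows → Zone takes values {55, 65} — violation — fails.
(ii) {Unit, Zone} → SensorID: (Unit=L, Zone=55): 2 rows → SensorID takes values {c, m} — violation — fails.
None of the 2 dependencies hold.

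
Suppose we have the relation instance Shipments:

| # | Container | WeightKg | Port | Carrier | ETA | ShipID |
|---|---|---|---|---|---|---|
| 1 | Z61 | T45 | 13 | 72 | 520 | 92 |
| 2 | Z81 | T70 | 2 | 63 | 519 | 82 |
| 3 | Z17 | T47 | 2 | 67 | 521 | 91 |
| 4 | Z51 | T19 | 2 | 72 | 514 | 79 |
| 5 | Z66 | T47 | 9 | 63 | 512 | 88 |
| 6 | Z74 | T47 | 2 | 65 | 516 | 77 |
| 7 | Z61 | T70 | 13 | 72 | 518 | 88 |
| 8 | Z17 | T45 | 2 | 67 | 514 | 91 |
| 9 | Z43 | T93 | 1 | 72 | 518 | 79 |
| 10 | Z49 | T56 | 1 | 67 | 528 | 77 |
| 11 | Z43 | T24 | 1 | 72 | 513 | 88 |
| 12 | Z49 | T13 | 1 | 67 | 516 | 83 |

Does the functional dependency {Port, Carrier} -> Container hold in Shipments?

Yes

(Port=13, Carrier=72): rows 1, 7 → Container = Z61, Z61 ✓
(Port=2, Carrier=63): row 2 → Container = Z81 ✓
(Port=2, Carrier=67): rows 3, 8 → Container = Z17, Z17 ✓
(Port=2, Carrier=72): row 4 → Container = Z51 ✓
(Port=9, Carrier=63): row 5 → Container = Z66 ✓
(Port=2, Carrier=65): row 6 → Container = Z74 ✓
(Port=1, Carrier=72): rows 9, 11 → Container = Z43, Z43 ✓
(Port=1, Carrier=67): rows 10, 12 → Container = Z49, Z49 ✓
Every {Port, Carrier} value is associated with a single Container value, so {Port, Carrier} -> Container holds.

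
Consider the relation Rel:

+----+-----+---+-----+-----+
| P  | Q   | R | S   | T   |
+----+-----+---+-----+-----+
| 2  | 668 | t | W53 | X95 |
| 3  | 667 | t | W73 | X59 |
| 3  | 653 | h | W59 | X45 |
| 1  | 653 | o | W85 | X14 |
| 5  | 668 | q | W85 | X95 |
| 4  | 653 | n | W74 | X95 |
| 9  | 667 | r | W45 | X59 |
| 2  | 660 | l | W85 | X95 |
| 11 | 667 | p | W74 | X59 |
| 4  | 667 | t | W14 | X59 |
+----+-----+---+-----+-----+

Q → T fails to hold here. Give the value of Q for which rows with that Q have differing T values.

653

Q=668: 2 rows → T = X95, X95 ✓
Q=667: 4 rows → T = X59, X59, X59, X59 ✓
Q=653: 3 rows → T takes values {X45, X14, X95} — violation
Q=660: 1 row → T = X95 ✓
The only Q value with inconsistent T is Q=653.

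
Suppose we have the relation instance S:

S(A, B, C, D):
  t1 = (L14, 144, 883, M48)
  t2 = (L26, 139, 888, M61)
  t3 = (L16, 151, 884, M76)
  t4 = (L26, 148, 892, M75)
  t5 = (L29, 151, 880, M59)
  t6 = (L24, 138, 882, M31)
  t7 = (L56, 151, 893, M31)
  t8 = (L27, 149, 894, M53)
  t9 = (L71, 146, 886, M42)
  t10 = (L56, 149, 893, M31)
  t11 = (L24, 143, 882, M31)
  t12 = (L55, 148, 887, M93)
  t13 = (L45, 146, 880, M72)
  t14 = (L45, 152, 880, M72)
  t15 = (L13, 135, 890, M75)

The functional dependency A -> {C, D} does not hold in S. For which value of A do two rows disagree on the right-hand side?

A=L14: row 1 → {C,D} = (883, M48) ✓
A=L26: rows 2, 4 → {C,D} takes values {(888, M61), (892, M75)} — violation
A=L16: row 3 → {C,D} = (884, M76) ✓
A=L29: row 5 → {C,D} = (880, M59) ✓
A=L24: rows 6, 11 → {C,D} = (882, M31), (882, M31) ✓
A=L56: rows 7, 10 → {C,D} = (893, M31), (893, M31) ✓
A=L27: row 8 → {C,D} = (894, M53) ✓
A=L71: row 9 → {C,D} = (886, M42) ✓
A=L55: row 12 → {C,D} = (887, M93) ✓
A=L45: rows 13, 14 → {C,D} = (880, M72), (880, M72) ✓
A=L13: row 15 → {C,D} = (890, M75) ✓
The only A value with inconsistent RHS is A=L26.

L26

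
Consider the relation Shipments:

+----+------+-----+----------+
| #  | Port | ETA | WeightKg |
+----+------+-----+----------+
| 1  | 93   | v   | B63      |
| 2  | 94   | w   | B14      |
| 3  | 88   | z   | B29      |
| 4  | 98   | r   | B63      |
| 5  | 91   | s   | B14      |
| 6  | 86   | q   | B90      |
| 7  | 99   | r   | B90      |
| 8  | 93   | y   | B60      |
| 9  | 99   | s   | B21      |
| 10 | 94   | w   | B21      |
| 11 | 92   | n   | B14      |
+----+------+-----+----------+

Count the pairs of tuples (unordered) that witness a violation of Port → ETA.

Port=93: violating pairs (1,8) — 1 pair.
Port=94: all 2 rows agree on ETA — 0 pairs.
Port=99: violating pairs (7,9) — 1 pair.

2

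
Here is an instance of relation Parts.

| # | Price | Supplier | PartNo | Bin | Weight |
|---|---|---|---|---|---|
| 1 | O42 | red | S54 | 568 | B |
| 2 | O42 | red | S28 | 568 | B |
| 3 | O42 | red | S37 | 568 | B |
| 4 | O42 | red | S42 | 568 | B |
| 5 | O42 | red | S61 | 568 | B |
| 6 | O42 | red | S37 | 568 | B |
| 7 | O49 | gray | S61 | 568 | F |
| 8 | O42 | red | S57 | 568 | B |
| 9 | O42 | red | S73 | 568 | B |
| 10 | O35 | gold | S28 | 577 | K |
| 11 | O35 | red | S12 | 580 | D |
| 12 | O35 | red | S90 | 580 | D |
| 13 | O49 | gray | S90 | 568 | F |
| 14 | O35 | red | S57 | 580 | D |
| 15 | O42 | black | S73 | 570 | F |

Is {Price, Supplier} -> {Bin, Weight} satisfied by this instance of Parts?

Yes

(Price=O42, Supplier=red): rows 1, 2, 3, 4, 5, 6, 8, 9 → {Bin,Weight} = (568, B), (568, B), (568, B), (568, B), (568, B), (568, B), (568, B), (568, B) ✓
(Price=O49, Supplier=gray): rows 7, 13 → {Bin,Weight} = (568, F), (568, F) ✓
(Price=O35, Supplier=gold): row 10 → {Bin,Weight} = (577, K) ✓
(Price=O35, Supplier=red): rows 11, 12, 14 → {Bin,Weight} = (580, D), (580, D), (580, D) ✓
(Price=O42, Supplier=black): row 15 → {Bin,Weight} = (570, F) ✓
Every {Price, Supplier} value is associated with a single {Bin, Weight} value, so {Price, Supplier} -> {Bin, Weight} holds.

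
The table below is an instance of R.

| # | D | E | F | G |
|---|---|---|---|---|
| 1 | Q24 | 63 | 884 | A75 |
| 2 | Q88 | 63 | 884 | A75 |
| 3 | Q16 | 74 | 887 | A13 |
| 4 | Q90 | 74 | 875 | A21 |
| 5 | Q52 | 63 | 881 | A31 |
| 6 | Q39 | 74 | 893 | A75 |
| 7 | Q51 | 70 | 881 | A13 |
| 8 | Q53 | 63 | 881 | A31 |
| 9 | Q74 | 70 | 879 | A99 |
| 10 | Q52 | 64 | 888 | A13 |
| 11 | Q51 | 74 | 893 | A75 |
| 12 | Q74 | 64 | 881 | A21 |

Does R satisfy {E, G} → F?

Yes

(E=63, G=A75): rows 1, 2 → F = 884, 884 ✓
(E=74, G=A13): row 3 → F = 887 ✓
(E=74, G=A21): row 4 → F = 875 ✓
(E=63, G=A31): rows 5, 8 → F = 881, 881 ✓
(E=74, G=A75): rows 6, 11 → F = 893, 893 ✓
(E=70, G=A13): row 7 → F = 881 ✓
(E=70, G=A99): row 9 → F = 879 ✓
(E=64, G=A13): row 10 → F = 888 ✓
(E=64, G=A21): row 12 → F = 881 ✓
Every {E, G} value is associated with a single F value, so {E, G} → F holds.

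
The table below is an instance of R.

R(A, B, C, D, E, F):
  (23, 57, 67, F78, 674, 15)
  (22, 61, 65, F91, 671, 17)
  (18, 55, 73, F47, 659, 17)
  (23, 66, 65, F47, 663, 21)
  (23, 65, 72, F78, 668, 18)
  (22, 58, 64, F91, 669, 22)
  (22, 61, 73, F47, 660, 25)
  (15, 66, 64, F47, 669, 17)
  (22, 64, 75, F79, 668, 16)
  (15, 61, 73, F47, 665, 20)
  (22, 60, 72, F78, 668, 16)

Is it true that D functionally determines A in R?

No

D=F78: 3 rows → A takes values {23, 22} — violation
D=F91: 2 rows → A = 22, 22 ✓
D=F47: 5 rows → A takes values {18, 23, 22, 15} — violation
D=F79: 1 row → A = 22 ✓
Two rows agree on D but differ on A, so D → A does not hold.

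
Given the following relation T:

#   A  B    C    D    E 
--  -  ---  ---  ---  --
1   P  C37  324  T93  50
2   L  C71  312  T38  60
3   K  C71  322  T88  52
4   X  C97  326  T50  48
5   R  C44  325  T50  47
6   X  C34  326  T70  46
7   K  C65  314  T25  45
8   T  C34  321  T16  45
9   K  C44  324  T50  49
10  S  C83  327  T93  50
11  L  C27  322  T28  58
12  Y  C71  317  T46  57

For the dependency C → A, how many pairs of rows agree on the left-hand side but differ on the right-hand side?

C=324: violating pairs (1,9) — 1 pair.
C=322: violating pairs (3,11) — 1 pair.
C=326: all 2 rows agree on A — 0 pairs.

2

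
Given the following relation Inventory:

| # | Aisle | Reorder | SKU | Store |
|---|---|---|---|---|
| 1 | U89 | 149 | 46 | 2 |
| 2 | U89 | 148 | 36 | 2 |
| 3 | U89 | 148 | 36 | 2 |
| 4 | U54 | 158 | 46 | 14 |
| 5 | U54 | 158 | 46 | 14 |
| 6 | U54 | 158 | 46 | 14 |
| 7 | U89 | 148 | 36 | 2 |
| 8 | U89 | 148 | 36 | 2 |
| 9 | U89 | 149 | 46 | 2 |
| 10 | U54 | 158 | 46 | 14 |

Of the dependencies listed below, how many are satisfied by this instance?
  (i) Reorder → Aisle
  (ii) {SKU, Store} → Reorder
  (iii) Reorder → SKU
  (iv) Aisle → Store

(i) Reorder → Aisle: every LHS value maps to a single RHS value — holds.
(ii) {SKU, Store} → Reorder: every LHS value maps to a single RHS value — holds.
(iii) Reorder → SKU: every LHS value maps to a single RHS value — holds.
(iv) Aisle → Store: every LHS value maps to a single RHS value — holds.
4 of the 4 dependencies hold.

4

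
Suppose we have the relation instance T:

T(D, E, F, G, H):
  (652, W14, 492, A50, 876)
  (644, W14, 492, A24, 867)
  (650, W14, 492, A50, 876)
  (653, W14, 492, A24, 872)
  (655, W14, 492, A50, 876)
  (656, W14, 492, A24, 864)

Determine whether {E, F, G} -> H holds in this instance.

(E=W14, F=492, G=A50): 3 rows → H = 876, 876, 876 ✓
(E=W14, F=492, G=A24): 3 rows → H takes values {867, 872, 864} — violation
Two rows agree on {E, F, G} but differ on H, so {E, F, G} -> H does not hold.

No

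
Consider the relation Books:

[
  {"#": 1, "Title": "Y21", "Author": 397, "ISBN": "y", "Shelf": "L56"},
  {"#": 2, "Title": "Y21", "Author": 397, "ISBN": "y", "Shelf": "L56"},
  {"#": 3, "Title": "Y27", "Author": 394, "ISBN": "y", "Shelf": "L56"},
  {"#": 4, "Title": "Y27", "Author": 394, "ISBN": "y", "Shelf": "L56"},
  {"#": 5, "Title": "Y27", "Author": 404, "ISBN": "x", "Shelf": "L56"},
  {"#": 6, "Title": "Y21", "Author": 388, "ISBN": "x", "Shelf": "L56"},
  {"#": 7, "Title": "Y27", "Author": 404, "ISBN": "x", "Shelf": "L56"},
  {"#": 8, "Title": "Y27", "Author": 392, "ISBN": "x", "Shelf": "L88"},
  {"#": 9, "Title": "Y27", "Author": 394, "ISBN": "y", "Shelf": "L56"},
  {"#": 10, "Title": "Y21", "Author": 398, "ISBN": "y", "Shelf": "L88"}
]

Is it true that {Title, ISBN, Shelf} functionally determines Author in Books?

Yes

(Title=Y21, ISBN=y, Shelf=L56): rows 1, 2 → Author = 397, 397 ✓
(Title=Y27, ISBN=y, Shelf=L56): rows 3, 4, 9 → Author = 394, 394, 394 ✓
(Title=Y27, ISBN=x, Shelf=L56): rows 5, 7 → Author = 404, 404 ✓
(Title=Y21, ISBN=x, Shelf=L56): row 6 → Author = 388 ✓
(Title=Y27, ISBN=x, Shelf=L88): row 8 → Author = 392 ✓
(Title=Y21, ISBN=y, Shelf=L88): row 10 → Author = 398 ✓
Every {Title, ISBN, Shelf} value is associated with a single Author value, so {Title, ISBN, Shelf} → Author holds.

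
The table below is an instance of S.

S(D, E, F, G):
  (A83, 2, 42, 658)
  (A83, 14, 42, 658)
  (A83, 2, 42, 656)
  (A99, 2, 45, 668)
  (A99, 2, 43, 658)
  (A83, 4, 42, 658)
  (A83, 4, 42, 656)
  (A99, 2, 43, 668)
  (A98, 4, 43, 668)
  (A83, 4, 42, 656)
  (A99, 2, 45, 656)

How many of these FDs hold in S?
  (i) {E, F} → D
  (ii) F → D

1

(i) {E, F} → D: every LHS value maps to a single RHS value — holds.
(ii) F → D: F=43: 3 rows → D takes values {A99, A98} — violation — fails.
1 of the 2 dependencies holds.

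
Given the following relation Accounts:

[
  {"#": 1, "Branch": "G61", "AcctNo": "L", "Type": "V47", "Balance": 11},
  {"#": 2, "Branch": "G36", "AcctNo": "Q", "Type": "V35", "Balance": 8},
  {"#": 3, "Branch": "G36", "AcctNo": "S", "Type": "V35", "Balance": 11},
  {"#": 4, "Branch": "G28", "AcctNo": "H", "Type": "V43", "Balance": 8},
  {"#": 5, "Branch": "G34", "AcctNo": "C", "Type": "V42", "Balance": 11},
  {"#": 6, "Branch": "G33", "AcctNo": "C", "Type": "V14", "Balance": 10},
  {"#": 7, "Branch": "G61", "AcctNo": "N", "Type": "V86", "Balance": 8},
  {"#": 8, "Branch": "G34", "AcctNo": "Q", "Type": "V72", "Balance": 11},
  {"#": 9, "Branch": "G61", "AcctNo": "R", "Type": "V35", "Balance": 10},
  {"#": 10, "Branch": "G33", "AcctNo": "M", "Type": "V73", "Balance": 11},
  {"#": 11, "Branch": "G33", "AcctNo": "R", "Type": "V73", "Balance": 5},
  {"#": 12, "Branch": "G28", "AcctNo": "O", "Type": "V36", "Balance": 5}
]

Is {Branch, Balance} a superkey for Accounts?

No

Rows 5 and 8 have the same {Branch, Balance} value (Branch=G34, Balance=11) but are distinct tuples, so {Branch, Balance} does not determine every attribute — not a superkey.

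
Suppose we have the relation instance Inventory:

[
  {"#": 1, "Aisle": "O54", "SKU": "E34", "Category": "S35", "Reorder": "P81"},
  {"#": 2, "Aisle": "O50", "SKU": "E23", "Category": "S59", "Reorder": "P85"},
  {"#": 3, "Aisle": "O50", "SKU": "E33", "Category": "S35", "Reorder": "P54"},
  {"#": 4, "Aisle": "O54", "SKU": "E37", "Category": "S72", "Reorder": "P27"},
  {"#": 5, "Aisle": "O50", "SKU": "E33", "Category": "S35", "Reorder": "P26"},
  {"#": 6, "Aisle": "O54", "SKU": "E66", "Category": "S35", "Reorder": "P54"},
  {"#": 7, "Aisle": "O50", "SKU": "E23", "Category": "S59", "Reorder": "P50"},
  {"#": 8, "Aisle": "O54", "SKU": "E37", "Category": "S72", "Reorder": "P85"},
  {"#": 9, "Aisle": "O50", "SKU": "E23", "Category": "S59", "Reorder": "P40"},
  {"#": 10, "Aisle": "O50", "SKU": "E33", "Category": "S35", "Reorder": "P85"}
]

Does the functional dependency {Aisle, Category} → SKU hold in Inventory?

(Aisle=O54, Category=S35): rows 1, 6 → SKU takes values {E34, E66} — violation
(Aisle=O50, Category=S59): rows 2, 7, 9 → SKU = E23, E23, E23 ✓
(Aisle=O50, Category=S35): rows 3, 5, 10 → SKU = E33, E33, E33 ✓
(Aisle=O54, Category=S72): rows 4, 8 → SKU = E37, E37 ✓
Two rows agree on {Aisle, Category} but differ on SKU, so {Aisle, Category} → SKU does not hold.

No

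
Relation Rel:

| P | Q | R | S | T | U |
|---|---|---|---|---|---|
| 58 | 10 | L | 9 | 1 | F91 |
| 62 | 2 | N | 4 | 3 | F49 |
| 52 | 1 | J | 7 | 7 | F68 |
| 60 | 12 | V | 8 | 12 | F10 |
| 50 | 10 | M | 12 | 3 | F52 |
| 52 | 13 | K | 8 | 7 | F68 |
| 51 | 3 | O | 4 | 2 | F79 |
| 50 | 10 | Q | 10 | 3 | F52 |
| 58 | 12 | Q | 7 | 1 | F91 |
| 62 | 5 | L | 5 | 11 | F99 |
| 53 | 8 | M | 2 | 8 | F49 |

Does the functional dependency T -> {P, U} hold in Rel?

T=1: 2 rows → {P,U} = (58, F91), (58, F91) ✓
T=3: 3 rows → {P,U} takes values {(62, F49), (50, F52)} — violation
T=7: 2 rows → {P,U} = (52, F68), (52, F68) ✓
T=12: 1 row → {P,U} = (60, F10) ✓
T=2: 1 row → {P,U} = (51, F79) ✓
T=11: 1 row → {P,U} = (62, F99) ✓
T=8: 1 row → {P,U} = (53, F49) ✓
Two rows agree on T but differ on {P, U}, so T -> {P, U} does not hold.

No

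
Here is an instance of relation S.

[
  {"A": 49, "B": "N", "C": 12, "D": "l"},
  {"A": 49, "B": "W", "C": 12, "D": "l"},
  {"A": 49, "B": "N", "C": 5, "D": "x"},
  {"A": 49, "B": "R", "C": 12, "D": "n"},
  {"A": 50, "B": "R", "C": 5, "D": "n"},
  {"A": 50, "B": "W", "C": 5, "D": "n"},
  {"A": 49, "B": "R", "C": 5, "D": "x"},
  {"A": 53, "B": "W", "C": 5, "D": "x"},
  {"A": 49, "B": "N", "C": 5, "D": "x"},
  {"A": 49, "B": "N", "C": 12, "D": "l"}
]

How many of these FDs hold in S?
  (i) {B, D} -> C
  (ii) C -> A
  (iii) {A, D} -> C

1

(i) {B, D} -> C: (B=R, D=n): 2 rows → C takes values {12, 5} — violation — fails.
(ii) C -> A: C=5: 6 rows → A takes values {49, 50, 53} — violation — fails.
(iii) {A, D} -> C: every LHS value maps to a single RHS value — holds.
1 of the 3 dependencies holds.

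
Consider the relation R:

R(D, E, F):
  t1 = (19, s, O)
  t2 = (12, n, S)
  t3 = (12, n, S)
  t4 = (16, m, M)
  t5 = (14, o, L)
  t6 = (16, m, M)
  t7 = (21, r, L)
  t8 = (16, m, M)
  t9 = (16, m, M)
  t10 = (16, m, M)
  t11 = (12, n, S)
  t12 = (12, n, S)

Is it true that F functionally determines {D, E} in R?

F=O: row 1 → {D,E} = (19, s) ✓
F=S: rows 2, 3, 11, 12 → {D,E} = (12, n), (12, n), (12, n), (12, n) ✓
F=M: rows 4, 6, 8, 9, 10 → {D,E} = (16, m), (16, m), (16, m), (16, m), (16, m) ✓
F=L: rows 5, 7 → {D,E} takes values {(14, o), (21, r)} — violation
Two rows agree on F but differ on {D, E}, so F -> {D, E} does not hold.

No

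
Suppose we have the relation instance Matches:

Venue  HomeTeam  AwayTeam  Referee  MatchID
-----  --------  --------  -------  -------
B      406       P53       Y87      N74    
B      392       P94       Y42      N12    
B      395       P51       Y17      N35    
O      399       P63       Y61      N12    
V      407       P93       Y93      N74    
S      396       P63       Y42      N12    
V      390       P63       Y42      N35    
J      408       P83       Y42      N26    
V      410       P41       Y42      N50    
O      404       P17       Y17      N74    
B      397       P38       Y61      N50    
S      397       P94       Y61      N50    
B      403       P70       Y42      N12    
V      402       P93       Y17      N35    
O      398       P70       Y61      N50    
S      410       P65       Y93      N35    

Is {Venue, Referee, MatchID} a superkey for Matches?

No

Two distinct rows share (Venue=B, Referee=Y42, MatchID=N12), so {Venue, Referee, MatchID} does not determine every attribute — not a superkey.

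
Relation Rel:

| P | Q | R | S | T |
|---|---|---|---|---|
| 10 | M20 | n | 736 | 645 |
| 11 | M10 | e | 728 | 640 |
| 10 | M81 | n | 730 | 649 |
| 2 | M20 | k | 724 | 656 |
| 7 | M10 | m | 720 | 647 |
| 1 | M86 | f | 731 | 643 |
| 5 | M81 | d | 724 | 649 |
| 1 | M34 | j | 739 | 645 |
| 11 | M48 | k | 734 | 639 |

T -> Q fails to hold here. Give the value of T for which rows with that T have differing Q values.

T=645: 2 rows → Q takes values {M20, M34} — violation
T=640: 1 row → Q = M10 ✓
T=649: 2 rows → Q = M81, M81 ✓
T=656: 1 row → Q = M20 ✓
T=647: 1 row → Q = M10 ✓
T=643: 1 row → Q = M86 ✓
T=639: 1 row → Q = M48 ✓
The only T value with inconsistent Q is T=645.

645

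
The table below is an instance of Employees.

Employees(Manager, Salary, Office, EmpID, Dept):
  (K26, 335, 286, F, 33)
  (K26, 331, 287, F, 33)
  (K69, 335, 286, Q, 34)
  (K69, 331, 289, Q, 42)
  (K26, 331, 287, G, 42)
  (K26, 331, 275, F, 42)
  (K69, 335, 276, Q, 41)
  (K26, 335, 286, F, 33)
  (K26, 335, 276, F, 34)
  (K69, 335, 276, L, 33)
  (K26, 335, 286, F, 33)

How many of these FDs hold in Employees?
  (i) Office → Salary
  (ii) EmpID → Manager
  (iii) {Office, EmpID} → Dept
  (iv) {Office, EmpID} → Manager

4

(i) Office → Salary: every LHS value maps to a single RHS value — holds.
(ii) EmpID → Manager: every LHS value maps to a single RHS value — holds.
(iii) {Office, EmpID} → Dept: every LHS value maps to a single RHS value — holds.
(iv) {Office, EmpID} → Manager: every LHS value maps to a single RHS value — holds.
4 of the 4 dependencies hold.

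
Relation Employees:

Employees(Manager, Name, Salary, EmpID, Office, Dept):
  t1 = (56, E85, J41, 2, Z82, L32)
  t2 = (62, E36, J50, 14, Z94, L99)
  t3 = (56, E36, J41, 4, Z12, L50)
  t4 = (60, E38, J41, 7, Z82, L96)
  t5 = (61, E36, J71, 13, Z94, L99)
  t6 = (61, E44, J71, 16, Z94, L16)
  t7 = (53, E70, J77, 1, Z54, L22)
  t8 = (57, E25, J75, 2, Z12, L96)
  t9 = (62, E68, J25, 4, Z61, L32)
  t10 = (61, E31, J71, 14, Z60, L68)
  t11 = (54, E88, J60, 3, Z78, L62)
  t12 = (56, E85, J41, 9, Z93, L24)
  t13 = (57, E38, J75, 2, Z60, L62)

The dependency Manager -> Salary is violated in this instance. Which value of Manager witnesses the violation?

Manager=56: rows 1, 3, 12 → Salary = J41, J41, J41 ✓
Manager=62: rows 2, 9 → Salary takes values {J50, J25} — violation
Manager=60: row 4 → Salary = J41 ✓
Manager=61: rows 5, 6, 10 → Salary = J71, J71, J71 ✓
Manager=53: row 7 → Salary = J77 ✓
Manager=57: rows 8, 13 → Salary = J75, J75 ✓
Manager=54: row 11 → Salary = J60 ✓
The only Manager value with inconsistent Salary is Manager=62.

62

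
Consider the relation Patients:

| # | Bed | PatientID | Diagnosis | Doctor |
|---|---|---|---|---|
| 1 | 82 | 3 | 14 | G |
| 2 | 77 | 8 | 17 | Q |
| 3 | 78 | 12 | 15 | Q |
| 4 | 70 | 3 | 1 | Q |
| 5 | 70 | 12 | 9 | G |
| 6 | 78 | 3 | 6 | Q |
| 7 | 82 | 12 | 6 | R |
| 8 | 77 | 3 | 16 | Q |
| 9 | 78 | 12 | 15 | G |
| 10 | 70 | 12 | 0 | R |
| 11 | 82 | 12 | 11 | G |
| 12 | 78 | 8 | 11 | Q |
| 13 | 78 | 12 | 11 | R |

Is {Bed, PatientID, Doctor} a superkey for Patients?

Yes

All 13 rows have distinct {Bed, PatientID, Doctor} values, so {Bed, PatientID, Doctor} → (all attributes) holds and {Bed, PatientID, Doctor} is a superkey.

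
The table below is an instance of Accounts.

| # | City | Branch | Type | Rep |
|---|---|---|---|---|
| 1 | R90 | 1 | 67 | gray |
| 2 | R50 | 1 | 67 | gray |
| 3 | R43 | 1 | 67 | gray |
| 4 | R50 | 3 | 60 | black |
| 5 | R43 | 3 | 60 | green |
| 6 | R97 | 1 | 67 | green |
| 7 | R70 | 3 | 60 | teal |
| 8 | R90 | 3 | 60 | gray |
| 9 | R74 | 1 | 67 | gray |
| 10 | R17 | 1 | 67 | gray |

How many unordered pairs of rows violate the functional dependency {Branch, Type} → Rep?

11

(Branch=1, Type=67): violating pairs (1,6), (2,6), (3,6), (6,9), (6,10) — 5 pairs.
(Branch=3, Type=60): violating pairs (4,5), (4,7), (4,8), (5,7), (5,8), (7,8) — 6 pairs.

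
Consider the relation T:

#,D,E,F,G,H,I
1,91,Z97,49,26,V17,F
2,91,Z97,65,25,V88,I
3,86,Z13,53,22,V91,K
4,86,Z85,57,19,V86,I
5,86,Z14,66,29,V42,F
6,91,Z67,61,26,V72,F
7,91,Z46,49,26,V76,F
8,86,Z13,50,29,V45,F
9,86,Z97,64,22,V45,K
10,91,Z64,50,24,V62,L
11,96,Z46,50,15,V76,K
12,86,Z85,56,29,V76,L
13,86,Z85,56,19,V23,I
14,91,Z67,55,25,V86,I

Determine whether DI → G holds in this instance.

Yes

(D=91, I=F): rows 1, 6, 7 → G = 26, 26, 26 ✓
(D=91, I=I): rows 2, 14 → G = 25, 25 ✓
(D=86, I=K): rows 3, 9 → G = 22, 22 ✓
(D=86, I=I): rows 4, 13 → G = 19, 19 ✓
(D=86, I=F): rows 5, 8 → G = 29, 29 ✓
(D=91, I=L): row 10 → G = 24 ✓
(D=96, I=K): row 11 → G = 15 ✓
(D=86, I=L): row 12 → G = 29 ✓
Every DI value is associated with a single G value, so DI → G holds.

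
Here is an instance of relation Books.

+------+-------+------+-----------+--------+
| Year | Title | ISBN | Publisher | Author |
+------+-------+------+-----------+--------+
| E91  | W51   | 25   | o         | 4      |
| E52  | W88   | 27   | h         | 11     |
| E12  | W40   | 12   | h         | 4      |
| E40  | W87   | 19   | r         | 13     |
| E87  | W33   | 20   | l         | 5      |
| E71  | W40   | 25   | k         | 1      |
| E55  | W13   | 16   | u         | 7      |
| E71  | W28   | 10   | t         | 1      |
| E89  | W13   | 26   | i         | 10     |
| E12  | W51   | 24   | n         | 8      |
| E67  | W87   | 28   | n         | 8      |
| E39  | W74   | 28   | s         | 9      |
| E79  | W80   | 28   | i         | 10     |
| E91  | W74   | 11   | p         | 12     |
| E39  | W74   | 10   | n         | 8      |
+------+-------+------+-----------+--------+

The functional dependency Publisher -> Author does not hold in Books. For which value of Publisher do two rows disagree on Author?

Publisher=o: 1 row → Author = 4 ✓
Publisher=h: 2 rows → Author takes values {11, 4} — violation
Publisher=r: 1 row → Author = 13 ✓
Publisher=l: 1 row → Author = 5 ✓
Publisher=k: 1 row → Author = 1 ✓
Publisher=u: 1 row → Author = 7 ✓
Publisher=t: 1 row → Author = 1 ✓
Publisher=i: 2 rows → Author = 10, 10 ✓
Publisher=n: 3 rows → Author = 8, 8, 8 ✓
Publisher=s: 1 row → Author = 9 ✓
Publisher=p: 1 row → Author = 12 ✓
The only Publisher value with inconsistent Author is Publisher=h.

h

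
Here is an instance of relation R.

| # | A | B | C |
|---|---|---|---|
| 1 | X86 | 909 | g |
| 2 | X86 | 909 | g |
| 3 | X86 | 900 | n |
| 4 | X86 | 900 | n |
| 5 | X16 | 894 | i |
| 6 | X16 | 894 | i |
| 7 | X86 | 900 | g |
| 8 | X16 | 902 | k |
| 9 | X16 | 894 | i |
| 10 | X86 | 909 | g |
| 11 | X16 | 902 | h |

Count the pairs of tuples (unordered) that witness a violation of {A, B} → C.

(A=X86, B=909): all 3 rows agree on C — 0 pairs.
(A=X86, B=900): violating pairs (3,7), (4,7) — 2 pairs.
(A=X16, B=894): all 3 rows agree on C — 0 pairs.
(A=X16, B=902): violating pairs (8,11) — 1 pair.

3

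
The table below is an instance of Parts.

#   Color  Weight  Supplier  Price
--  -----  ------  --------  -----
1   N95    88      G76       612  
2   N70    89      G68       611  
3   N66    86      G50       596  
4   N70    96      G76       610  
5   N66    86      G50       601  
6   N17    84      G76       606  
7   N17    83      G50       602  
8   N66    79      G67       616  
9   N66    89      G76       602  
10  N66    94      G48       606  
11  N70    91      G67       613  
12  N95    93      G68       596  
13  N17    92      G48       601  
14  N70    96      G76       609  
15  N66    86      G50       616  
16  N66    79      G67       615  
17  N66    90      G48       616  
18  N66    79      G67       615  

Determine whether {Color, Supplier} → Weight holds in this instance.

No

(Color=N95, Supplier=G76): row 1 → Weight = 88 ✓
(Color=N70, Supplier=G68): row 2 → Weight = 89 ✓
(Color=N66, Supplier=G50): rows 3, 5, 15 → Weight = 86, 86, 86 ✓
(Color=N70, Supplier=G76): rows 4, 14 → Weight = 96, 96 ✓
(Color=N17, Supplier=G76): row 6 → Weight = 84 ✓
(Color=N17, Supplier=G50): row 7 → Weight = 83 ✓
(Color=N66, Supplier=G67): rows 8, 16, 18 → Weight = 79, 79, 79 ✓
(Color=N66, Supplier=G76): row 9 → Weight = 89 ✓
(Color=N66, Supplier=G48): rows 10, 17 → Weight takes values {94, 90} — violation
(Color=N70, Supplier=G67): row 11 → Weight = 91 ✓
(Color=N95, Supplier=G68): row 12 → Weight = 93 ✓
(Color=N17, Supplier=G48): row 13 → Weight = 92 ✓
Two rows agree on {Color, Supplier} but differ on Weight, so {Color, Supplier} → Weight does not hold.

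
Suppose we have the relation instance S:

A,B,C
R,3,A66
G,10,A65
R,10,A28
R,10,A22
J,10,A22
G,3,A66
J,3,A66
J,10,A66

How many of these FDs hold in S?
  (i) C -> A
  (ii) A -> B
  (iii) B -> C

(i) C -> A: C=A66: 4 rows → A takes values {R, G, J} — violation; C=A22: 2 rows → A takes values {R, J} — violation — fails.
(ii) A -> B: A=R: 3 rows → B takes values {3, 10} — violation; A=G: 2 rows → B takes values {10, 3} — violation; A=J: 3 rows → B takes values {10, 3} — violation — fails.
(iii) B -> C: B=10: 5 rows → C takes values {A65, A28, A22, A66} — violation — fails.
None of the 3 dependencies hold.

0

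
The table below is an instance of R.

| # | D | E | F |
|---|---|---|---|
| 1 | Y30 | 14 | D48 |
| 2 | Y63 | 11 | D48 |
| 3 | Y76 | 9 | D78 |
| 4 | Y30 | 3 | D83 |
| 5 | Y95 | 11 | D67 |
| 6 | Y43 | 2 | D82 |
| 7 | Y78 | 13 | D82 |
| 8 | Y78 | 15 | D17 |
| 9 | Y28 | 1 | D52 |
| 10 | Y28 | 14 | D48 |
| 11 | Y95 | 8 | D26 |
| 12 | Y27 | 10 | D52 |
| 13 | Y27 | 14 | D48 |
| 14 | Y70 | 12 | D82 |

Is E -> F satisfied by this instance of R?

E=14: rows 1, 10, 13 → F = D48, D48, D48 ✓
E=11: rows 2, 5 → F takes values {D48, D67} — violation
E=9: row 3 → F = D78 ✓
E=3: row 4 → F = D83 ✓
E=2: row 6 → F = D82 ✓
E=13: row 7 → F = D82 ✓
E=15: row 8 → F = D17 ✓
E=1: row 9 → F = D52 ✓
E=8: row 11 → F = D26 ✓
E=10: row 12 → F = D52 ✓
E=12: row 14 → F = D82 ✓
Two rows agree on E but differ on F, so E -> F does not hold.

No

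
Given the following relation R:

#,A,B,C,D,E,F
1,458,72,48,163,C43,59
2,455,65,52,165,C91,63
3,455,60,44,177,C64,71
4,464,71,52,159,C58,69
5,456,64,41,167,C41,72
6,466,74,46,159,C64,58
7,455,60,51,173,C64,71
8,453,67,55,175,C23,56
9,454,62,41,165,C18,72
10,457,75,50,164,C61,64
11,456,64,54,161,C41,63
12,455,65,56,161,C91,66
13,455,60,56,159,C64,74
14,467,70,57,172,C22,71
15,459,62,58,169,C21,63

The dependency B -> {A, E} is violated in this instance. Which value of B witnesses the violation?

B=72: row 1 → {A,E} = (458, C43) ✓
B=65: rows 2, 12 → {A,E} = (455, C91), (455, C91) ✓
B=60: rows 3, 7, 13 → {A,E} = (455, C64), (455, C64), (455, C64) ✓
B=71: row 4 → {A,E} = (464, C58) ✓
B=64: rows 5, 11 → {A,E} = (456, C41), (456, C41) ✓
B=74: row 6 → {A,E} = (466, C64) ✓
B=67: row 8 → {A,E} = (453, C23) ✓
B=62: rows 9, 15 → {A,E} takes values {(454, C18), (459, C21)} — violation
B=75: row 10 → {A,E} = (457, C61) ✓
B=70: row 14 → {A,E} = (467, C22) ✓
The only B value with inconsistent RHS is B=62.

62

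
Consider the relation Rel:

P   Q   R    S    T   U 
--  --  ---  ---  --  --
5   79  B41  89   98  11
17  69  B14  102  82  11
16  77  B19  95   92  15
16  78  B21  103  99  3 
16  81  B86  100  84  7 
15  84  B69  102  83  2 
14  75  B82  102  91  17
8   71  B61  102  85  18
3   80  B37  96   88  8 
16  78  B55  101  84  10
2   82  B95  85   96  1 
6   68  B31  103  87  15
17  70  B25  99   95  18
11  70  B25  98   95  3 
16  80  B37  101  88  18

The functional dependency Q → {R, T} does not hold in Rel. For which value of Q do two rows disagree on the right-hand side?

Q=79: 1 row → {R,T} = (B41, 98) ✓
Q=69: 1 row → {R,T} = (B14, 82) ✓
Q=77: 1 row → {R,T} = (B19, 92) ✓
Q=78: 2 rows → {R,T} takes values {(B21, 99), (B55, 84)} — violation
Q=81: 1 row → {R,T} = (B86, 84) ✓
Q=84: 1 row → {R,T} = (B69, 83) ✓
Q=75: 1 row → {R,T} = (B82, 91) ✓
Q=71: 1 row → {R,T} = (B61, 85) ✓
Q=80: 2 rows → {R,T} = (B37, 88), (B37, 88) ✓
Q=82: 1 row → {R,T} = (B95, 96) ✓
Q=68: 1 row → {R,T} = (B31, 87) ✓
Q=70: 2 rows → {R,T} = (B25, 95), (B25, 95) ✓
The only Q value with inconsistent RHS is Q=78.

78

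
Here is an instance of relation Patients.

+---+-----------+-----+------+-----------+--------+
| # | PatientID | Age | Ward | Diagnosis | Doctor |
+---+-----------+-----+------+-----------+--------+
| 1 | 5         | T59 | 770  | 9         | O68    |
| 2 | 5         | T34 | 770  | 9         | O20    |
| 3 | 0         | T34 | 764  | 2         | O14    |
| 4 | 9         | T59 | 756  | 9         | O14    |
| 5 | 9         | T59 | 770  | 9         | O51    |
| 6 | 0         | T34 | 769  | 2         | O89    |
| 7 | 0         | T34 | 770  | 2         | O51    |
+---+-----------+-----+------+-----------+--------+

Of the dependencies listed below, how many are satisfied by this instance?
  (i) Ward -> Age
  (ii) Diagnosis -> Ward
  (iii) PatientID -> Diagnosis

(i) Ward -> Age: Ward=770: rows 1, 2, 5, 7 → Age takes values {T59, T34} — violation — fails.
(ii) Diagnosis -> Ward: Diagnosis=9: rows 1, 2, 4, 5 → Ward takes values {770, 756} — violation; Diagnosis=2: rows 3, 6, 7 → Ward takes values {764, 769, 770} — violation — fails.
(iii) PatientID -> Diagnosis: every LHS value maps to a single RHS value — holds.
1 of the 3 dependencies holds.

1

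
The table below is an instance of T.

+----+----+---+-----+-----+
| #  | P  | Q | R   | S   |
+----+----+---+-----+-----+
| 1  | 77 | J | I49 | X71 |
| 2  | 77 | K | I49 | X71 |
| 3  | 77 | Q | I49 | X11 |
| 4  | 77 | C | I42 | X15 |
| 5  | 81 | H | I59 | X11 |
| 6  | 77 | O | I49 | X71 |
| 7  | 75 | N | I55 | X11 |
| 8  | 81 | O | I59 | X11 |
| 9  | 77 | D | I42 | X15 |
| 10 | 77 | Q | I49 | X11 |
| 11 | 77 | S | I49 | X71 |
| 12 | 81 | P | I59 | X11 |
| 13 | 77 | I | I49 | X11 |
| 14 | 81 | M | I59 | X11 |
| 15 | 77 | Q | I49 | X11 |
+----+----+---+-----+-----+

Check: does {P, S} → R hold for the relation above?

Yes

(P=77, S=X71): rows 1, 2, 6, 11 → R = I49, I49, I49, I49 ✓
(P=77, S=X11): rows 3, 10, 13, 15 → R = I49, I49, I49, I49 ✓
(P=77, S=X15): rows 4, 9 → R = I42, I42 ✓
(P=81, S=X11): rows 5, 8, 12, 14 → R = I59, I59, I59, I59 ✓
(P=75, S=X11): row 7 → R = I55 ✓
Every {P, S} value is associated with a single R value, so {P, S} → R holds.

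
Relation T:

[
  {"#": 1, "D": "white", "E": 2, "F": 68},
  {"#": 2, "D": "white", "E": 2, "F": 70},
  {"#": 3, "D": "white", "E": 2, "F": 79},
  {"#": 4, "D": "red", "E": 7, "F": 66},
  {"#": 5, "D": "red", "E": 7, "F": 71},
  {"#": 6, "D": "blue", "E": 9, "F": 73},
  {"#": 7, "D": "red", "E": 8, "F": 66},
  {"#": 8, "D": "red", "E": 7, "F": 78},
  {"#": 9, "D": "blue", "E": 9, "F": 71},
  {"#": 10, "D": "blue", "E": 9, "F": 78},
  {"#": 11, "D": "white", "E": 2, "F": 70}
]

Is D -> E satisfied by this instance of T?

No

D=white: rows 1, 2, 3, 11 → E = 2, 2, 2, 2 ✓
D=red: rows 4, 5, 7, 8 → E takes values {7, 8} — violation
D=blue: rows 6, 9, 10 → E = 9, 9, 9 ✓
Two rows agree on D but differ on E, so D -> E does not hold.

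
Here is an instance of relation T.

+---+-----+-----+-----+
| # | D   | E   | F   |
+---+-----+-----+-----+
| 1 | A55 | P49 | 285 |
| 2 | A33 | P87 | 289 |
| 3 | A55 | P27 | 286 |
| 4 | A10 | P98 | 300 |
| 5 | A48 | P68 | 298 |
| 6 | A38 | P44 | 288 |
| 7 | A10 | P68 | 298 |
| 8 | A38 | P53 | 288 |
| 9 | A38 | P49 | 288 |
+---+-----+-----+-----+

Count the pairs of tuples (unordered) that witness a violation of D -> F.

D=A55: violating pairs (1,3) — 1 pair.
D=A10: violating pairs (4,7) — 1 pair.
D=A38: all 3 rows agree on F — 0 pairs.

2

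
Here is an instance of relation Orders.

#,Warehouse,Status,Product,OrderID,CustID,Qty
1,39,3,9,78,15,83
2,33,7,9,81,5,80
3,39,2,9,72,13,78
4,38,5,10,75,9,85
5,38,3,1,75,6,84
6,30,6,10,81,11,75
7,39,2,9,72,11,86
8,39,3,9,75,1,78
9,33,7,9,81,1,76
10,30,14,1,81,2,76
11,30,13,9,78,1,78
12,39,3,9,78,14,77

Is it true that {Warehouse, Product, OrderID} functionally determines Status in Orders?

(Warehouse=39, Product=9, OrderID=78): rows 1, 12 → Status = 3, 3 ✓
(Warehouse=33, Product=9, OrderID=81): rows 2, 9 → Status = 7, 7 ✓
(Warehouse=39, Product=9, OrderID=72): rows 3, 7 → Status = 2, 2 ✓
(Warehouse=38, Product=10, OrderID=75): row 4 → Status = 5 ✓
(Warehouse=38, Product=1, OrderID=75): row 5 → Status = 3 ✓
(Warehouse=30, Product=10, OrderID=81): row 6 → Status = 6 ✓
(Warehouse=39, Product=9, OrderID=75): row 8 → Status = 3 ✓
(Warehouse=30, Product=1, OrderID=81): row 10 → Status = 14 ✓
(Warehouse=30, Product=9, OrderID=78): row 11 → Status = 13 ✓
Every {Warehouse, Product, OrderID} value is associated with a single Status value, so {Warehouse, Product, OrderID} -> Status holds.

Yes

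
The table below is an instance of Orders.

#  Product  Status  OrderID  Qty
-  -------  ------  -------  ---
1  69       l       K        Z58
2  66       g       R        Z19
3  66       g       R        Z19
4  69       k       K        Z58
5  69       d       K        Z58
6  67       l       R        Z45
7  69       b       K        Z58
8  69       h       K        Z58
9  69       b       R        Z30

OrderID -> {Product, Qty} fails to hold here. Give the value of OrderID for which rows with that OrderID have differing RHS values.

R

OrderID=K: rows 1, 4, 5, 7, 8 → {Product,Qty} = (69, Z58), (69, Z58), (69, Z58), (69, Z58), (69, Z58) ✓
OrderID=R: rows 2, 3, 6, 9 → {Product,Qty} takes values {(66, Z19), (67, Z45), (69, Z30)} — violation
The only OrderID value with inconsistent RHS is OrderID=R.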